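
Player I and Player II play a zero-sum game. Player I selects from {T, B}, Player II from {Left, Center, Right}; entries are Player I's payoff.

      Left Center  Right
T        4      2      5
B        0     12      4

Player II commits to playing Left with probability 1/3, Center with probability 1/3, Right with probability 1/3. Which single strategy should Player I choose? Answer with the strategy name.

B

Expected payoff of T: (1/3)·4 + (1/3)·2 + (1/3)·5 = 11/3.
Expected payoff of B: (1/3)·0 + (1/3)·12 + (1/3)·4 = 16/3.
The largest is 16/3, so Player I's best response is B.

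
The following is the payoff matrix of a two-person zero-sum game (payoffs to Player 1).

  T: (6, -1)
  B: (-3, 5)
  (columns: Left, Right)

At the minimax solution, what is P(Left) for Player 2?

Row minima: T → -1, B → -3; maximin = -1.
Column maxima: Left → 6, Right → 5; minimax = 5.
-1 ≠ 5, so there is no saddle point; optimal play is mixed.
Let Player 1 play T with probability p. Expected payoff against Left: 6p + (-3)(1−p) = 9p − 3; against Right: (-1)p + 5(1−p) = −6p + 5.
Setting these equal: 9p − 3 = −6p + 5 ⇒ 15p = 8 ⇒ p = 8/15, and the value is (9)·(8/15) − 3 = 9/5.
For Player 2: with q = P(Left), equating T's and B's payoffs gives 7q − 1 = −8q + 5 ⇒ q = 2/5.

2/5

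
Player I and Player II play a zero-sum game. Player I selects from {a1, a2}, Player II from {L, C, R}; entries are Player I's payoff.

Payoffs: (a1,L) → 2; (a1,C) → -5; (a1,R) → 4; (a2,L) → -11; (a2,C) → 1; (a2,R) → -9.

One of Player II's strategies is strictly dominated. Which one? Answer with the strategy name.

L holds Player I's payoff strictly below R in every row: 2 < 4, -11 < -9.
So R is strictly dominated for Player II.

R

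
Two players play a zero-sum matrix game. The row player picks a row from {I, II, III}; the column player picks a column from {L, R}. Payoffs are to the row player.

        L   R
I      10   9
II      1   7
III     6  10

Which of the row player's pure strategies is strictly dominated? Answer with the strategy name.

I gives a strictly higher payoff than II against every column: 10 > 1, 9 > 7.
So II is strictly dominated and the row player never plays it.

II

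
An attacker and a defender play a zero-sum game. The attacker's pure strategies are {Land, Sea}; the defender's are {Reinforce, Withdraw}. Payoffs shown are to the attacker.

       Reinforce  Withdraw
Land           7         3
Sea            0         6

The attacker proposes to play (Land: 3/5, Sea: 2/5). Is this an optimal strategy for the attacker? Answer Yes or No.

Against Reinforce this mix gives (3/5)·7 + (2/5)·0 = 21/5.
Against Withdraw this mix gives (3/5)·3 + (2/5)·6 = 21/5.
All of the defender's active replies (Reinforce, Withdraw) yield 21/5, and no column does worse for the attacker. The mix makes the defender indifferent and guarantees 21/5, so it is optimal.

Yes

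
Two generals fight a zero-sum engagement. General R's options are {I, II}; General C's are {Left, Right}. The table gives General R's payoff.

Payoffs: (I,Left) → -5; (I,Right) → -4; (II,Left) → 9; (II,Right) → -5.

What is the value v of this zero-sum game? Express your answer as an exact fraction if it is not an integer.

Row minima: I → -5, II → -5; maximin = -5.
Column maxima: Left → 9, Right → -4; minimax = -4.
-5 ≠ -4, so there is no saddle point; optimal play is mixed.
Let General R play I with probability p. Expected payoff against Left: (-5)p + 9(1−p) = −14p + 9; against Right: (-4)p + (-5)(1−p) = p − 5.
Setting these equal: −14p + 9 = p − 5 ⇒ −15p = -14 ⇒ p = 14/15, and the value is (-14)·(14/15) + 9 = -61/15.
For General C: with q = P(Left), equating I's and II's payoffs gives −q − 4 = 14q − 5 ⇒ q = 1/15.

-61/15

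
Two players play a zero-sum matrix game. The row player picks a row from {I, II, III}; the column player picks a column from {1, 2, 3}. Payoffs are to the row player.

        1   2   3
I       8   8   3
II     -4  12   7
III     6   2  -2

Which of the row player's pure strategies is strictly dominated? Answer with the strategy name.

III

I gives a strictly higher payoff than III against every column: 8 > 6, 8 > 2, 3 > -2.
So III is strictly dominated and the row player never plays it.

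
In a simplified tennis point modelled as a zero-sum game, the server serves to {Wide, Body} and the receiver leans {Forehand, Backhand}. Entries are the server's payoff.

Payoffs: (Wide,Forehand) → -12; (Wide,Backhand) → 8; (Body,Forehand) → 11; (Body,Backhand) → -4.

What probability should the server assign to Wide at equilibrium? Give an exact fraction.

3/7

Row minima: Wide → -12, Body → -4; maximin = -4.
Column maxima: Forehand → 11, Backhand → 8; minimax = 8.
-4 ≠ 8, so there is no saddle point; optimal play is mixed.
Let the server play Wide with probability p. Expected payoff against Forehand: (-12)p + 11(1−p) = −23p + 11; against Backhand: 8p + (-4)(1−p) = 12p − 4.
Setting these equal: −23p + 11 = 12p − 4 ⇒ −35p = -15 ⇒ p = 3/7, and the value is (-23)·(3/7) + 11 = 8/7.
For the receiver: with q = P(Forehand), equating Wide's and Body's payoffs gives −20q + 8 = 15q − 4 ⇒ q = 12/35.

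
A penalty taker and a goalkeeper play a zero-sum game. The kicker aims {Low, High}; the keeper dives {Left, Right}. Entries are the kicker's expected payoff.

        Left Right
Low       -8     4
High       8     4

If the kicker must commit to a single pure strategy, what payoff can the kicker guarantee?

4

Row minima: Low → -8, High → 4.
The best of these is 4.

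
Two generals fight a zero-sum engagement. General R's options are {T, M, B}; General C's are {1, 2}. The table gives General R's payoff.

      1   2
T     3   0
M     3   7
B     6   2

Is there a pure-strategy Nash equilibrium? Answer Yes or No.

Row minima: T → 0, M → 3, B → 2; maximin = 3.
Column maxima: 1 → 6, 2 → 7; minimax = 6.
3 ≠ 6, so no pure-strategy equilibrium exists.

No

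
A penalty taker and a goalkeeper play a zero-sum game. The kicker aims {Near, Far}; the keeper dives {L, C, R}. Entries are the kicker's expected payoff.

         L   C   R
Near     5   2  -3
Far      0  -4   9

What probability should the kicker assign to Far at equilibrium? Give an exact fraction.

Row minima: Near → -3, Far → -4; maximin = -3.
Column maxima: L → 5, C → 2, R → 9; minimax = 2.
-3 ≠ 2, so there is no saddle point; optimal play is mixed.
L is strictly dominated by C (it gives the kicker strictly more in every row), so the keeper never plays it.
On the remaining 2×2 (Near, Far vs C, R):
Let the kicker play Near with probability p. Expected payoff against C: 2p + (-4)(1−p) = 6p − 4; against R: (-3)p + 9(1−p) = −12p + 9.
Setting these equal: 6p − 4 = −12p + 9 ⇒ 18p = 13 ⇒ p = 13/18, and the value is (6)·(13/18) − 4 = 1/3.
For the keeper: with q = P(C), equating Near's and Far's payoffs gives 5q − 3 = −13q + 9 ⇒ q = 2/3.

5/18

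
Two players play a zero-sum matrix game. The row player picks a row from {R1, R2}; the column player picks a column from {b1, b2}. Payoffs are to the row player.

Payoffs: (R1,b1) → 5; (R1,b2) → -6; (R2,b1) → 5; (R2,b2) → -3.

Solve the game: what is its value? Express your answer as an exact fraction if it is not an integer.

-3

Row minima: R1 → -6, R2 → -3; maximin = -3.
Column maxima: b1 → 5, b2 → -3; minimax = -3.
Since maximin = minimax = -3, there is a saddle point and the value is -3.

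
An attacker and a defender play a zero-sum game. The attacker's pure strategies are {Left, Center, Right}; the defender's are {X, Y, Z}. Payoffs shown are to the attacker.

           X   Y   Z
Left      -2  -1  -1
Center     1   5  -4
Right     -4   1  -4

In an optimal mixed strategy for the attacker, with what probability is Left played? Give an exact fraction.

5/6

Row minima: Left → -2, Center → -4, Right → -4; maximin = -2.
Column maxima: X → 1, Y → 5, Z → -1; minimax = -1.
-2 ≠ -1, so there is no saddle point; optimal play is mixed.
Y is strictly dominated by X (it gives the attacker strictly more in every row), so the defender never plays it.
With Y eliminated, Right is strictly dominated by Left (Left gives the attacker strictly more in every remaining column), so the attacker never plays it.
On the remaining 2×2 (Left, Center vs X, Z):
Let the attacker play Left with probability p. Expected payoff against X: (-2)p + 1(1−p) = −3p + 1; against Z: (-1)p + (-4)(1−p) = 3p − 4.
Setting these equal: −3p + 1 = 3p − 4 ⇒ −6p = -5 ⇒ p = 5/6, and the value is (-3)·(5/6) + 1 = -3/2.
For the defender: with q = P(X), equating Left's and Center's payoffs gives −q − 1 = 5q − 4 ⇒ q = 1/2.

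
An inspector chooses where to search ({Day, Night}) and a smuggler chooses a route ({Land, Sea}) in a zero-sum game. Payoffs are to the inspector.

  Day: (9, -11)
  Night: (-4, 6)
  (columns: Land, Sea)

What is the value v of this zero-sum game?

1/3

Row minima: Day → -11, Night → -4; maximin = -4.
Column maxima: Land → 9, Sea → 6; minimax = 6.
-4 ≠ 6, so there is no saddle point; optimal play is mixed.
Let the inspector play Day with probability p. Expected payoff against Land: 9p + (-4)(1−p) = 13p − 4; against Sea: (-11)p + 6(1−p) = −17p + 6.
Setting these equal: 13p − 4 = −17p + 6 ⇒ 30p = 10 ⇒ p = 1/3, and the value is (13)·(1/3) − 4 = 1/3.
For the smuggler: with q = P(Land), equating Day's and Night's payoffs gives 20q − 11 = −10q + 6 ⇒ q = 17/30.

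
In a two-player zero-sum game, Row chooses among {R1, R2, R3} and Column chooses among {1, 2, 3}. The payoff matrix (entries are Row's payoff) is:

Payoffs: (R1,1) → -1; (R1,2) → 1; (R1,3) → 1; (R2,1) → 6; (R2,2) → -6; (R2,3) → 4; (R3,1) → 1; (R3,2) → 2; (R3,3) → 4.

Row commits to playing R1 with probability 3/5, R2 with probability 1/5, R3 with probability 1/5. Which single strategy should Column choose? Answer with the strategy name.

If Column plays 1, Row's expected payoff is (3/5)·(-1) + (1/5)·6 + (1/5)·1 = 4/5.
If Column plays 2, Row's expected payoff is (3/5)·1 + (1/5)·(-6) + (1/5)·2 = -1/5.
If Column plays 3, Row's expected payoff is (3/5)·1 + (1/5)·4 + (1/5)·4 = 11/5.
Column minimizes Row's payoff; the smallest is -1/5, so the best response is 2.

2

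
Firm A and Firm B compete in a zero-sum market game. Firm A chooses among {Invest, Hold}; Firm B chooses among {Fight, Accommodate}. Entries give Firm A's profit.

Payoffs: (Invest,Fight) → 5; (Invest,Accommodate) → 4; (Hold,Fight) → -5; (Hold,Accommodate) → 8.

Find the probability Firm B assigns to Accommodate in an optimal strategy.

5/7

Row minima: Invest → 4, Hold → -5; maximin = 4.
Column maxima: Fight → 5, Accommodate → 8; minimax = 5.
4 ≠ 5, so there is no saddle point; optimal play is mixed.
Let Firm A play Invest with probability p. Expected payoff against Fight: 5p + (-5)(1−p) = 10p − 5; against Accommodate: 4p + 8(1−p) = −4p + 8.
Setting these equal: 10p − 5 = −4p + 8 ⇒ 14p = 13 ⇒ p = 13/14, and the value is (10)·(13/14) − 5 = 30/7.
For Firm B: with q = P(Fight), equating Invest's and Hold's payoffs gives q + 4 = −13q + 8 ⇒ q = 2/7.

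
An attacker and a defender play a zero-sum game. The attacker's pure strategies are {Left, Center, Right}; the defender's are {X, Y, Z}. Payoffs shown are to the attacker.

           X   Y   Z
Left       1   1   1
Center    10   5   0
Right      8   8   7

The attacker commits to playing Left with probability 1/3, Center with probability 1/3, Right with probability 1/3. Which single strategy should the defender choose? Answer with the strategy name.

Z

If the defender plays X, the attacker's expected payoff is (1/3)·1 + (1/3)·10 + (1/3)·8 = 19/3.
If the defender plays Y, the attacker's expected payoff is (1/3)·1 + (1/3)·5 + (1/3)·8 = 14/3.
If the defender plays Z, the attacker's expected payoff is (1/3)·1 + (1/3)·0 + (1/3)·7 = 8/3.
The defender minimizes the attacker's payoff; the smallest is 8/3, so the best response is Z.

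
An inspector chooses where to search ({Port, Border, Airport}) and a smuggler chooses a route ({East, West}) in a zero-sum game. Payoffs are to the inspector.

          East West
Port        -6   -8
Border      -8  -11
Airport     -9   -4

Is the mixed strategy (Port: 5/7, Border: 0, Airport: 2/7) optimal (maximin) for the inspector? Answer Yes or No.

Against East this mix gives (5/7)·(-6) + (2/7)·(-9) = -48/7.
Against West this mix gives (5/7)·(-8) + (2/7)·(-4) = -48/7.
All of the smuggler's active replies (East, West) yield -48/7, and no column does worse for the inspector. The mix makes the smuggler indifferent and guarantees -48/7, so it is optimal.

Yes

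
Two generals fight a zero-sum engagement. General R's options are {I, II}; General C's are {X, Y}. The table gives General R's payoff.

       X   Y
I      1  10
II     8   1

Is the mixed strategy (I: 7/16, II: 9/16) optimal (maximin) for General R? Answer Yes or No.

Against X this mix gives (7/16)·1 + (9/16)·8 = 79/16.
Against Y this mix gives (7/16)·10 + (9/16)·1 = 79/16.
All of General C's active replies (X, Y) yield 79/16, and no column does worse for General R. The mix makes General C indifferent and guarantees 79/16, so it is optimal.

Yes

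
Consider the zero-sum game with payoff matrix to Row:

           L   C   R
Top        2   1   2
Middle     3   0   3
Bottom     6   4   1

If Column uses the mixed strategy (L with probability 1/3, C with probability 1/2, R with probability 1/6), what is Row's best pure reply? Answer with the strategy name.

Bottom

Expected payoff of Top: (1/3)·2 + (1/2)·1 + (1/6)·2 = 3/2.
Expected payoff of Middle: (1/3)·3 + (1/2)·0 + (1/6)·3 = 3/2.
Expected payoff of Bottom: (1/3)·6 + (1/2)·4 + (1/6)·1 = 25/6.
The largest is 25/6, so Row's best response is Bottom.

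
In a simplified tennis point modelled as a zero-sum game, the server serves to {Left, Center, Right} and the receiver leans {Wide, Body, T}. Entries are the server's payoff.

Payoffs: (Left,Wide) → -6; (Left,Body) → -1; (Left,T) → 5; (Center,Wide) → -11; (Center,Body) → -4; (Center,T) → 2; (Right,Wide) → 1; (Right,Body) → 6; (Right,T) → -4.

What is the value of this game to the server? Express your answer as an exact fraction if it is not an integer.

-19/16

Row minima: Left → -6, Center → -11, Right → -4; maximin = -4.
Column maxima: Wide → 1, Body → 6, T → 5; minimax = 1.
-4 ≠ 1, so there is no saddle point; optimal play is mixed.
Center is strictly dominated by Left, so the server never plays it.
Body is strictly dominated by Wide (it gives the server strictly more in every row), so the receiver never plays it.
On the remaining 2×2 (Left, Right vs Wide, T):
Let the server play Left with probability p. Expected payoff against Wide: (-6)p + 1(1−p) = −7p + 1; against T: 5p + (-4)(1−p) = 9p − 4.
Setting these equal: −7p + 1 = 9p − 4 ⇒ −16p = -5 ⇒ p = 5/16, and the value is (-7)·(5/16) + 1 = -19/16.
For the receiver: with q = P(Wide), equating Left's and Right's payoffs gives −11q + 5 = 5q − 4 ⇒ q = 9/16.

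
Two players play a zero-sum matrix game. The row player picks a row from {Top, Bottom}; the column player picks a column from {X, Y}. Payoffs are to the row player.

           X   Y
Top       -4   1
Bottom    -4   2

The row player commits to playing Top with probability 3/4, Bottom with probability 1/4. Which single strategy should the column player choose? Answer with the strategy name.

If the column player plays X, the row player's expected payoff is (3/4)·(-4) + (1/4)·(-4) = -4.
If the column player plays Y, the row player's expected payoff is (3/4)·1 + (1/4)·2 = 5/4.
The column player minimizes the row player's payoff; the smallest is -4, so the best response is X.

X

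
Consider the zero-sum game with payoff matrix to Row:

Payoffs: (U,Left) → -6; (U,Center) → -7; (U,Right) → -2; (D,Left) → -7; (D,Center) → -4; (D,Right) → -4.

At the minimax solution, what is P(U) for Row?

3/4

Row minima: U → -7, D → -7; maximin = -7.
Column maxima: Left → -6, Center → -4, Right → -2; minimax = -6.
-7 ≠ -6, so there is no saddle point; optimal play is mixed.
Right is strictly dominated by Left (it gives Row strictly more in every row), so Column never plays it.
On the remaining 2×2 (U, D vs Left, Center):
Let Row play U with probability p. Expected payoff against Left: (-6)p + (-7)(1−p) = p − 7; against Center: (-7)p + (-4)(1−p) = −3p − 4.
Setting these equal: p − 7 = −3p − 4 ⇒ 4p = 3 ⇒ p = 3/4, and the value is (1)·(3/4) − 7 = -25/4.
For Column: with q = P(Left), equating U's and D's payoffs gives q − 7 = −3q − 4 ⇒ q = 3/4.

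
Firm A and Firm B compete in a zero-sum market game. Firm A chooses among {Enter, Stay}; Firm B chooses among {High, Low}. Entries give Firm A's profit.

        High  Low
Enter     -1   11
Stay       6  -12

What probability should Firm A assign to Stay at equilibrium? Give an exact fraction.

2/5

Row minima: Enter → -1, Stay → -12; maximin = -1.
Column maxima: High → 6, Low → 11; minimax = 6.
-1 ≠ 6, so there is no saddle point; optimal play is mixed.
Let Firm A play Enter with probability p. Expected payoff against High: (-1)p + 6(1−p) = −7p + 6; against Low: 11p + (-12)(1−p) = 23p − 12.
Setting these equal: −7p + 6 = 23p − 12 ⇒ −30p = -18 ⇒ p = 3/5, and the value is (-7)·(3/5) + 6 = 9/5.
For Firm B: with q = P(High), equating Enter's and Stay's payoffs gives −12q + 11 = 18q − 12 ⇒ q = 23/30.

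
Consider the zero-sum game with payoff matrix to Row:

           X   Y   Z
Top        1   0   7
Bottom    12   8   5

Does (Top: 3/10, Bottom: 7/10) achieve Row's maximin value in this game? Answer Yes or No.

Against X this mix gives (3/10)·1 + (7/10)·12 = 87/10.
Against Y this mix gives (3/10)·0 + (7/10)·8 = 28/5.
Against Z this mix gives (3/10)·7 + (7/10)·5 = 28/5.
All of Column's active replies (Y, Z) yield 28/5, and no column does worse for Row. The mix makes Column indifferent and guarantees 28/5, so it is optimal.

Yes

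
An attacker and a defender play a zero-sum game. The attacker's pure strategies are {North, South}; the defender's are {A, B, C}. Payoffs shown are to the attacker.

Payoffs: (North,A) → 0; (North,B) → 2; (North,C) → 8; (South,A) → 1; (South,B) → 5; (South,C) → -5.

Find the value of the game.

4/7

Row minima: North → 0, South → -5; maximin = 0.
Column maxima: A → 1, B → 5, C → 8; minimax = 1.
0 ≠ 1, so there is no saddle point; optimal play is mixed.
B is strictly dominated by A (it gives the attacker strictly more in every row), so the defender never plays it.
On the remaining 2×2 (North, South vs A, C):
Let the attacker play North with probability p. Expected payoff against A: 0p + 1(1−p) = −p + 1; against C: 8p + (-5)(1−p) = 13p − 5.
Setting these equal: −p + 1 = 13p − 5 ⇒ −14p = -6 ⇒ p = 3/7, and the value is (-1)·(3/7) + 1 = 4/7.
For the defender: with q = P(A), equating North's and South's payoffs gives −8q + 8 = 6q − 5 ⇒ q = 13/14.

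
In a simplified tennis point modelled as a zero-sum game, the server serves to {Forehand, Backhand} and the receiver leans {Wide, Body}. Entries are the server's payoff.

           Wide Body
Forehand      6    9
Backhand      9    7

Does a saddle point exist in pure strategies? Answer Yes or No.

Row minima: Forehand → 6, Backhand → 7; maximin = 7.
Column maxima: Wide → 9, Body → 9; minimax = 9.
7 ≠ 9, so no pure-strategy equilibrium exists.

No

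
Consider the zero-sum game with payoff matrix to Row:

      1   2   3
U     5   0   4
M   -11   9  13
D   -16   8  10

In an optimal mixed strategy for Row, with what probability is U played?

Row minima: U → 0, M → -11, D → -16; maximin = 0.
Column maxima: 1 → 5, 2 → 9, 3 → 13; minimax = 5.
0 ≠ 5, so there is no saddle point; optimal play is mixed.
D is strictly dominated by M, so Row never plays it.
3 is strictly dominated by 2 (it gives Row strictly more in every row), so Column never plays it.
On the remaining 2×2 (U, M vs 1, 2):
Let Row play U with probability p. Expected payoff against 1: 5p + (-11)(1−p) = 16p − 11; against 2: 0p + 9(1−p) = −9p + 9.
Setting these equal: 16p − 11 = −9p + 9 ⇒ 25p = 20 ⇒ p = 4/5, and the value is (16)·(4/5) − 11 = 9/5.
For Column: with q = P(1), equating U's and M's payoffs gives 5q = −20q + 9 ⇒ q = 9/25.

4/5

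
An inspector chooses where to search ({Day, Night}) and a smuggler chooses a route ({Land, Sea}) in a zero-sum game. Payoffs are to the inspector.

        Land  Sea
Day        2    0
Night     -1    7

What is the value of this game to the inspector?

7/5

Row minima: Day → 0, Night → -1; maximin = 0.
Column maxima: Land → 2, Sea → 7; minimax = 2.
0 ≠ 2, so there is no saddle point; optimal play is mixed.
Let the inspector play Day with probability p. Expected payoff against Land: 2p + (-1)(1−p) = 3p − 1; against Sea: 0p + 7(1−p) = −7p + 7.
Setting these equal: 3p − 1 = −7p + 7 ⇒ 10p = 8 ⇒ p = 4/5, and the value is (3)·(4/5) − 1 = 7/5.
For the smuggler: with q = P(Land), equating Day's and Night's payoffs gives 2q = −8q + 7 ⇒ q = 7/10.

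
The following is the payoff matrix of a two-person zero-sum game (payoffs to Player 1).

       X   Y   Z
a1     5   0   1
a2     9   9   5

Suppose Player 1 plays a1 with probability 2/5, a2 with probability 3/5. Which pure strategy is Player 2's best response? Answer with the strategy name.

If Player 2 plays X, Player 1's expected payoff is (2/5)·5 + (3/5)·9 = 37/5.
If Player 2 plays Y, Player 1's expected payoff is (2/5)·0 + (3/5)·9 = 27/5.
If Player 2 plays Z, Player 1's expected payoff is (2/5)·1 + (3/5)·5 = 17/5.
Player 2 minimizes Player 1's payoff; the smallest is 17/5, so the best response is Z.

Z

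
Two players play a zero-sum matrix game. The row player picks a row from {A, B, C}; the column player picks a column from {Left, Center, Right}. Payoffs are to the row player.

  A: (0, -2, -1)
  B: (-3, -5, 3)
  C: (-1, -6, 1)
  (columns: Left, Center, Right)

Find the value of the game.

-2

Row minima: A → -2, B → -5, C → -6; maximin = -2.
Column maxima: Left → 0, Center → -2, Right → 3; minimax = -2.
Since maximin = minimax = -2, there is a saddle point and the value is -2.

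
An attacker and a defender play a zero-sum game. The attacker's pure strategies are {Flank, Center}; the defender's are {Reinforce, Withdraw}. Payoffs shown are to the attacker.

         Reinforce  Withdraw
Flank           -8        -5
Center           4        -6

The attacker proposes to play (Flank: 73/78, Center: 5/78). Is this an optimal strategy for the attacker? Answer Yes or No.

No

Against Reinforce this mix gives (73/78)·(-8) + (5/78)·4 = -94/13.
Against Withdraw this mix gives (73/78)·(-5) + (5/78)·(-6) = -395/78.
The defender will play Reinforce, holding the attacker to -94/13. Shifting weight toward the row that does better against Reinforce would raise this floor (the equalizing mix achieves -68/13 against both Reinforce and Withdraw), so the proposed strategy is not optimal.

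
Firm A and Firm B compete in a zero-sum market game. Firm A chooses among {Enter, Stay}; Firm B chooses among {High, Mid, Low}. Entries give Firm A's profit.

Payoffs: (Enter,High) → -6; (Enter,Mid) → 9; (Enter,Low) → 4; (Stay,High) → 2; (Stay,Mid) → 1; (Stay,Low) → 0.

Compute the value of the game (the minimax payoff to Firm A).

Row minima: Enter → -6, Stay → 0; maximin = 0.
Column maxima: High → 2, Mid → 9, Low → 4; minimax = 2.
0 ≠ 2, so there is no saddle point; optimal play is mixed.
Mid is strictly dominated by Low (it gives Firm A strictly more in every row), so Firm B never plays it.
On the remaining 2×2 (Enter, Stay vs High, Low):
Let Firm A play Enter with probability p. Expected payoff against High: (-6)p + 2(1−p) = −8p + 2; against Low: 4p + 0(1−p) = 4p.
Setting these equal: −8p + 2 = 4p ⇒ −12p = -2 ⇒ p = 1/6, and the value is (-8)·(1/6) + 2 = 2/3.
For Firm B: with q = P(High), equating Enter's and Stay's payoffs gives −10q + 4 = 2q ⇒ q = 1/3.

2/3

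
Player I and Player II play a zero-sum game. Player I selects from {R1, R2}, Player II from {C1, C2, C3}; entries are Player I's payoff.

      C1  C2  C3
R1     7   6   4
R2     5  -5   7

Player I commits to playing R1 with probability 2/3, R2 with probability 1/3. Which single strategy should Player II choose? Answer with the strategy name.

If Player II plays C1, Player I's expected payoff is (2/3)·7 + (1/3)·5 = 19/3.
If Player II plays C2, Player I's expected payoff is (2/3)·6 + (1/3)·(-5) = 7/3.
If Player II plays C3, Player I's expected payoff is (2/3)·4 + (1/3)·7 = 5.
Player II minimizes Player I's payoff; the smallest is 7/3, so the best response is C2.

C2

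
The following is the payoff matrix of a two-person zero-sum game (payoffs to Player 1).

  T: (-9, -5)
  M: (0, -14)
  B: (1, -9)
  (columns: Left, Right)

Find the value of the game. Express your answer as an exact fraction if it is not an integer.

-43/7

Row minima: T → -9, M → -14, B → -9; maximin = -9.
Column maxima: Left → 1, Right → -5; minimax = -5.
-9 ≠ -5, so there is no saddle point; optimal play is mixed.
M is strictly dominated by B, so Player 1 never plays it.
On the remaining 2×2 (T, B vs Left, Right):
Let Player 1 play T with probability p. Expected payoff against Left: (-9)p + 1(1−p) = −10p + 1; against Right: (-5)p + (-9)(1−p) = 4p − 9.
Setting these equal: −10p + 1 = 4p − 9 ⇒ −14p = -10 ⇒ p = 5/7, and the value is (-10)·(5/7) + 1 = -43/7.
For Player 2: with q = P(Left), equating T's and B's payoffs gives −4q − 5 = 10q − 9 ⇒ q = 2/7.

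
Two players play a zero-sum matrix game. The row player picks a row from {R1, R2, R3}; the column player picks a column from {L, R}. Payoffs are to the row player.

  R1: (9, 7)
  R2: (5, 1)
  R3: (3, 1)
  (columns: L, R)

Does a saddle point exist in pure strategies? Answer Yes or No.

Yes

Row minima: R1 → 7, R2 → 1, R3 → 1; maximin = 7.
Column maxima: L → 9, R → 7; minimax = 7.
maximin = minimax = 7, so a saddle point exists.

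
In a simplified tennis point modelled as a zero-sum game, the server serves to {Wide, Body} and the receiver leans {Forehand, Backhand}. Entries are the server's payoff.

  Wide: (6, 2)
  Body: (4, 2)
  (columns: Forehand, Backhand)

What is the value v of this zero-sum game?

2

Row minima: Wide → 2, Body → 2; maximin = 2.
Column maxima: Forehand → 6, Backhand → 2; minimax = 2.
Since maximin = minimax = 2, there is a saddle point and the value is 2.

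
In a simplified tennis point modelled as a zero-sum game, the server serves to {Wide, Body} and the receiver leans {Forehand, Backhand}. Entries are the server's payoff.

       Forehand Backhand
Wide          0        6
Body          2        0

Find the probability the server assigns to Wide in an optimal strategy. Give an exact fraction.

1/4

Row minima: Wide → 0, Body → 0; maximin = 0.
Column maxima: Forehand → 2, Backhand → 6; minimax = 2.
0 ≠ 2, so there is no saddle point; optimal play is mixed.
Let the server play Wide with probability p. Expected payoff against Forehand: 0p + 2(1−p) = −2p + 2; against Backhand: 6p + 0(1−p) = 6p.
Setting these equal: −2p + 2 = 6p ⇒ −8p = -2 ⇒ p = 1/4, and the value is (-2)·(1/4) + 2 = 3/2.
For the receiver: with q = P(Forehand), equating Wide's and Body's payoffs gives −6q + 6 = 2q ⇒ q = 3/4.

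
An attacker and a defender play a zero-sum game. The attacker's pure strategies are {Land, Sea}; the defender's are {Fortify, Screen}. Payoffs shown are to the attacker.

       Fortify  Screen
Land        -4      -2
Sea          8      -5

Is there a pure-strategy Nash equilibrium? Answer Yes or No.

No

Row minima: Land → -4, Sea → -5; maximin = -4.
Column maxima: Fortify → 8, Screen → -2; minimax = -2.
-4 ≠ -2, so no pure-strategy equilibrium exists.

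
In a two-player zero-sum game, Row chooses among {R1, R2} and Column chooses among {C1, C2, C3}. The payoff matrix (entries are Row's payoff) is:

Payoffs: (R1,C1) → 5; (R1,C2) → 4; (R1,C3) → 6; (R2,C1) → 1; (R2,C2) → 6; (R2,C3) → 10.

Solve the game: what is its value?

13/3

Row minima: R1 → 4, R2 → 1; maximin = 4.
Column maxima: C1 → 5, C2 → 6, C3 → 10; minimax = 5.
4 ≠ 5, so there is no saddle point; optimal play is mixed.
C3 is strictly dominated by C1 (it gives Row strictly more in every row), so Column never plays it.
On the remaining 2×2 (R1, R2 vs C1, C2):
Let Row play R1 with probability p. Expected payoff against C1: 5p + 1(1−p) = 4p + 1; against C2: 4p + 6(1−p) = −2p + 6.
Setting these equal: 4p + 1 = −2p + 6 ⇒ 6p = 5 ⇒ p = 5/6, and the value is (4)·(5/6) + 1 = 13/3.
For Column: with q = P(C1), equating R1's and R2's payoffs gives q + 4 = −5q + 6 ⇒ q = 1/3.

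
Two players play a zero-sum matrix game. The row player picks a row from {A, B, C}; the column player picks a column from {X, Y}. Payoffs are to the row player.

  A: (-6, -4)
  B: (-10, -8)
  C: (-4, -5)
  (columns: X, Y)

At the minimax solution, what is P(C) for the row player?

Row minima: A → -6, B → -10, C → -5; maximin = -5.
Column maxima: X → -4, Y → -4; minimax = -4.
-5 ≠ -4, so there is no saddle point; optimal play is mixed.
B is strictly dominated by A, so the row player never plays it.
On the remaining 2×2 (A, C vs X, Y):
Let the row player play A with probability p. Expected payoff against X: (-6)p + (-4)(1−p) = −2p − 4; against Y: (-4)p + (-5)(1−p) = p − 5.
Setting these equal: −2p − 4 = p − 5 ⇒ −3p = -1 ⇒ p = 1/3, and the value is (-2)·(1/3) − 4 = -14/3.
For the column player: with q = P(X), equating A's and C's payoffs gives −2q − 4 = q − 5 ⇒ q = 1/3.

2/3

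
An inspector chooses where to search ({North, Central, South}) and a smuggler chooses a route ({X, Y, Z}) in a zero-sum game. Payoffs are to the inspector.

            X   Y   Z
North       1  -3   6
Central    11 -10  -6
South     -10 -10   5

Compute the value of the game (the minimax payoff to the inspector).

Row minima: North → -3, Central → -10, South → -10; maximin = -3.
Column maxima: X → 11, Y → -3, Z → 6; minimax = -3.
Since maximin = minimax = -3, there is a saddle point and the value is -3.

-3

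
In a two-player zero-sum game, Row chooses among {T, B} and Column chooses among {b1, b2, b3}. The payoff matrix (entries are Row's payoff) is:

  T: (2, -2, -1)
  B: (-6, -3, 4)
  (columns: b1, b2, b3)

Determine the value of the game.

-2

Row minima: T → -2, B → -6; maximin = -2.
Column maxima: b1 → 2, b2 → -2, b3 → 4; minimax = -2.
Since maximin = minimax = -2, there is a saddle point and the value is -2.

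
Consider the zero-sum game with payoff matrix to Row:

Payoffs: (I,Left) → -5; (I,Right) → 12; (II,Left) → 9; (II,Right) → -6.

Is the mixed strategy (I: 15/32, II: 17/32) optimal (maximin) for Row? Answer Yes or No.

Against Left this mix gives (15/32)·(-5) + (17/32)·9 = 39/16.
Against Right this mix gives (15/32)·12 + (17/32)·(-6) = 39/16.
All of Column's active replies (Left, Right) yield 39/16, and no column does worse for Row. The mix makes Column indifferent and guarantees 39/16, so it is optimal.

Yes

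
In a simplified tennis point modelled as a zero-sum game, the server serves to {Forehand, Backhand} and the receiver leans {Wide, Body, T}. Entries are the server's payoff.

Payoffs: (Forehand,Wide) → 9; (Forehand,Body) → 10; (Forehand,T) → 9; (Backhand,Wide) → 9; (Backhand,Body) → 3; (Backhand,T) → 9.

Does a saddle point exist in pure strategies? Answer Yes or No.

Row minima: Forehand → 9, Backhand → 3; maximin = 9.
Column maxima: Wide → 9, Body → 10, T → 9; minimax = 9.
maximin = minimax = 9, so a saddle point exists.

Yes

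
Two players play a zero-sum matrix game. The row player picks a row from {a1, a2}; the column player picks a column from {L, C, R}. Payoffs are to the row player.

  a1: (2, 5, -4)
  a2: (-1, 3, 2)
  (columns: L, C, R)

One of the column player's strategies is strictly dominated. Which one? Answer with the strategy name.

C

L holds the row player's payoff strictly below C in every row: 2 < 5, -1 < 3.
So C is strictly dominated for the column player.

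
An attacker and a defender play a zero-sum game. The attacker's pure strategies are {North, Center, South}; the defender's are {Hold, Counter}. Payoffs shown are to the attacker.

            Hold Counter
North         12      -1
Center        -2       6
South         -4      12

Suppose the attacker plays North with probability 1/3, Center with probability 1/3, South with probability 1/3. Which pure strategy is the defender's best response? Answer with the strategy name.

If the defender plays Hold, the attacker's expected payoff is (1/3)·12 + (1/3)·(-2) + (1/3)·(-4) = 2.
If the defender plays Counter, the attacker's expected payoff is (1/3)·(-1) + (1/3)·6 + (1/3)·12 = 17/3.
The defender minimizes the attacker's payoff; the smallest is 2, so the best response is Hold.

Hold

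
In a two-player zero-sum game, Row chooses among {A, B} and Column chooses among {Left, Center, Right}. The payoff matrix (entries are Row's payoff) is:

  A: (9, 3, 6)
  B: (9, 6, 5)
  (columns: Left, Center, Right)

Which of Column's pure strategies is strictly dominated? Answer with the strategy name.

Center holds Row's payoff strictly below Left in every row: 3 < 9, 6 < 9.
So Left is strictly dominated for Column.

Left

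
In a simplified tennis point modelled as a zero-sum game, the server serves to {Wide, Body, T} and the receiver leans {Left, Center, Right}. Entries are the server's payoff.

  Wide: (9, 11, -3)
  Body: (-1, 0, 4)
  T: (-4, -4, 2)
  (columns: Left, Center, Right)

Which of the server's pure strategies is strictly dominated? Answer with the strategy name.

T

Body gives a strictly higher payoff than T against every column: -1 > -4, 0 > -4, 4 > 2.
So T is strictly dominated and the server never plays it.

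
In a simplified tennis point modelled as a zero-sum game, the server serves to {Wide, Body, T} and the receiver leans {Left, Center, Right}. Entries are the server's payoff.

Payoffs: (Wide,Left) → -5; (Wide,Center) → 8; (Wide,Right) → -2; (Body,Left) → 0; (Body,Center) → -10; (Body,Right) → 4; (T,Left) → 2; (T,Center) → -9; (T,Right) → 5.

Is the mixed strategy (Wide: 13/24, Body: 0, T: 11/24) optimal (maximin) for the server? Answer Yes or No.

Against Left this mix gives (13/24)·(-5) + (11/24)·2 = -43/24.
Against Center this mix gives (13/24)·8 + (11/24)·(-9) = 5/24.
Against Right this mix gives (13/24)·(-2) + (11/24)·5 = 29/24.
The receiver will play Left, holding the server to -43/24. Shifting weight toward the row that does better against Left would raise this floor (the equalizing mix achieves -29/24 against both Left and Center), so the proposed strategy is not optimal.

No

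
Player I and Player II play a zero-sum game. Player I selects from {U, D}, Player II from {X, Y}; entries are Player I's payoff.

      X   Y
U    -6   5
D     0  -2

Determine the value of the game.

-12/13

Row minima: U → -6, D → -2; maximin = -2.
Column maxima: X → 0, Y → 5; minimax = 0.
-2 ≠ 0, so there is no saddle point; optimal play is mixed.
Let Player I play U with probability p. Expected payoff against X: (-6)p + 0(1−p) = −6p; against Y: 5p + (-2)(1−p) = 7p − 2.
Setting these equal: −6p = 7p − 2 ⇒ −13p = -2 ⇒ p = 2/13, and the value is (-6)·(2/13) = -12/13.
For Player II: with q = P(X), equating U's and D's payoffs gives −11q + 5 = 2q − 2 ⇒ q = 7/13.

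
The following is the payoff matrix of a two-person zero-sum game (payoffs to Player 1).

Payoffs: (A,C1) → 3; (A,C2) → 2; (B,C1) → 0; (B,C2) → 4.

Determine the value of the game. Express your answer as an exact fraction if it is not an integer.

Row minima: A → 2, B → 0; maximin = 2.
Column maxima: C1 → 3, C2 → 4; minimax = 3.
2 ≠ 3, so there is no saddle point; optimal play is mixed.
Let Player 1 play A with probability p. Expected payoff against C1: 3p + 0(1−p) = 3p; against C2: 2p + 4(1−p) = −2p + 4.
Setting these equal: 3p = −2p + 4 ⇒ 5p = 4 ⇒ p = 4/5, and the value is (3)·(4/5) = 12/5.
For Player 2: with q = P(C1), equating A's and B's payoffs gives q + 2 = −4q + 4 ⇒ q = 2/5.

12/5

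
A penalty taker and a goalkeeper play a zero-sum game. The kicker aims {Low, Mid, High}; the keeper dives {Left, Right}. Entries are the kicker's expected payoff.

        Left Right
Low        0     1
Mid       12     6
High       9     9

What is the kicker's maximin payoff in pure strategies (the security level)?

9

Row minima: Low → 0, Mid → 6, High → 9.
The best of these is 9.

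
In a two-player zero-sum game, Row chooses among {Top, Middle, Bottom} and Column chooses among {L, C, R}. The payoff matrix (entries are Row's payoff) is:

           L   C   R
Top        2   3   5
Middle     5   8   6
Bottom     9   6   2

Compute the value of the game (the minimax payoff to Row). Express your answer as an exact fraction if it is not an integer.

11/2

Row minima: Top → 2, Middle → 5, Bottom → 2; maximin = 5.
Column maxima: L → 9, C → 8, R → 6; minimax = 6.
5 ≠ 6, so there is no saddle point; optimal play is mixed.
Top is strictly dominated by Middle, so Row never plays it.
With Top eliminated, C is strictly dominated by R (it gives Row strictly more in every remaining row), so Column never plays it.
On the remaining 2×2 (Middle, Bottom vs L, R):
Let Row play Middle with probability p. Expected payoff against L: 5p + 9(1−p) = −4p + 9; against R: 6p + 2(1−p) = 4p + 2.
Setting these equal: −4p + 9 = 4p + 2 ⇒ −8p = -7 ⇒ p = 7/8, and the value is (-4)·(7/8) + 9 = 11/2.
For Column: with q = P(L), equating Middle's and Bottom's payoffs gives −q + 6 = 7q + 2 ⇒ q = 1/2.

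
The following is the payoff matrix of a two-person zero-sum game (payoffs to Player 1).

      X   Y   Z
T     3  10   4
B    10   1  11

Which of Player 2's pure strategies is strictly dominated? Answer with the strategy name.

X holds Player 1's payoff strictly below Z in every row: 3 < 4, 10 < 11.
So Z is strictly dominated for Player 2.

Z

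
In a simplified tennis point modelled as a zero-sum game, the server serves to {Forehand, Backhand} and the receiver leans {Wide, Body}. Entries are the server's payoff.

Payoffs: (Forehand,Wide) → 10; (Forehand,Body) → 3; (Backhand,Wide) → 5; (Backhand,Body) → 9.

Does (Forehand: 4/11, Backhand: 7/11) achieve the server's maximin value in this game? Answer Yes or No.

Against Wide this mix gives (4/11)·10 + (7/11)·5 = 75/11.
Against Body this mix gives (4/11)·3 + (7/11)·9 = 75/11.
All of the receiver's active replies (Wide, Body) yield 75/11, and no column does worse for the server. The mix makes the receiver indifferent and guarantees 75/11, so it is optimal.

Yes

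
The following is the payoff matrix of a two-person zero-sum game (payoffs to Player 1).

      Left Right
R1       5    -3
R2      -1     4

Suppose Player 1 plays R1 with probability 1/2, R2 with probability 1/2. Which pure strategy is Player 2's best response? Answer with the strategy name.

Right

If Player 2 plays Left, Player 1's expected payoff is (1/2)·5 + (1/2)·(-1) = 2.
If Player 2 plays Right, Player 1's expected payoff is (1/2)·(-3) + (1/2)·4 = 1/2.
Player 2 minimizes Player 1's payoff; the smallest is 1/2, so the best response is Right.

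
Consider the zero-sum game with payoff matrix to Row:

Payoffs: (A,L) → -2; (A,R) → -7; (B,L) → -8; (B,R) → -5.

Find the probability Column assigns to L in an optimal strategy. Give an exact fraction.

1/4

Row minima: A → -7, B → -8; maximin = -7.
Column maxima: L → -2, R → -5; minimax = -5.
-7 ≠ -5, so there is no saddle point; optimal play is mixed.
Let Row play A with probability p. Expected payoff against L: (-2)p + (-8)(1−p) = 6p − 8; against R: (-7)p + (-5)(1−p) = −2p − 5.
Setting these equal: 6p − 8 = −2p − 5 ⇒ 8p = 3 ⇒ p = 3/8, and the value is (6)·(3/8) − 8 = -23/4.
For Column: with q = P(L), equating A's and B's payoffs gives 5q − 7 = −3q − 5 ⇒ q = 1/4.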